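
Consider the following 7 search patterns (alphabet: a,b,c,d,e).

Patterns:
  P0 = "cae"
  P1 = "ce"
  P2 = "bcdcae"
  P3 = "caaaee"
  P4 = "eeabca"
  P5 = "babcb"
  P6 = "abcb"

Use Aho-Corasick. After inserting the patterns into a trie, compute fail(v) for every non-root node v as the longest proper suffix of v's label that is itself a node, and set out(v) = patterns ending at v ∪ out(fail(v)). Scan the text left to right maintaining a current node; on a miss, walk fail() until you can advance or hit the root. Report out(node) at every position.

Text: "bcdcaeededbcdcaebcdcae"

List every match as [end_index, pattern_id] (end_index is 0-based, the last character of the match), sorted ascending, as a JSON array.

Build automaton:
Trie (insert patterns):
  0='ε' goto a→25 b→5 c→1 e→15
  1='c' goto a→2 e→4
  2='ca' goto a→11 e→3
  3='cae' goto ·  [P0 ends]
  4='ce' goto ·  [P1 ends]
  5='b' goto a→21 c→6
  6='bc' goto d→7
  7='bcd' goto c→8
  8='bcdc' goto a→9
  9='bcdca' goto e→10
  10='bcdcae' goto ·  [P2 ends]
  11='caa' goto a→12
  12='caaa' goto e→13
  13='caaae' goto e→14
  14='caaaee' goto ·  [P3 ends]
  15='e' goto e→16
  16='ee' goto a→17
  17='eea' goto b→18
  18='eeab' goto c→19
  19='eeabc' goto a→20
  20='eeabca' goto ·  [P4 ends]
  21='ba' goto b→22
  22='bab' goto c→23
  23='babc' goto b→24
  24='babcb' goto ·  [P5 ends]
  25='a' goto b→26
  26='ab' goto c→27
  27='abc' goto b→28
  28='abcb' goto ·  [P6 ends]

BFS fail/out derivation:
  n1('c'): parent n0 fail=0; on 'c' 0 → fail=0;  out ∅∪∅=∅
  n5('b'): parent n0 fail=0; on 'b' 0 → fail=0;  out ∅∪∅=∅
  n15('e'): parent n0 fail=0; on 'e' 0 → fail=0;  out ∅∪∅=∅
  n25('a'): parent n0 fail=0; on 'a' 0 → fail=0;  out ∅∪∅=∅
  n2('ca'): parent n1 fail=0; on 'a' 0 → fail=25;  out ∅∪∅=∅
  n4('ce'): parent n1 fail=0; on 'e' 0 → fail=15;  out {1}∪∅={1}
  n6('bc'): parent n5 fail=0; on 'c' 0 → fail=1;  out ∅∪∅=∅
  n16('ee'): parent n15 fail=0; on 'e' 0 → fail=15;  out ∅∪∅=∅
  n21('ba'): parent n5 fail=0; on 'a' 0 → fail=25;  out ∅∪∅=∅
  n26('ab'): parent n25 fail=0; on 'b' 0 → fail=5;  out ∅∪∅=∅
  n3('cae'): parent n2 fail=25; on 'e' 25→0 → fail=15;  out {0}∪∅={0}
  n7('bcd'): parent n6 fail=1; on 'd' 1→0 → fail=0;  out ∅∪∅=∅
  n11('caa'): parent n2 fail=25; on 'a' 25→0 → fail=25;  out ∅∪∅=∅
  n17('eea'): parent n16 fail=15; on 'a' 15→0 → fail=25;  out ∅∪∅=∅
  n22('bab'): parent n21 fail=25; on 'b' 25 → fail=26;  out ∅∪∅=∅
  n27('abc'): parent n26 fail=5; on 'c' 5 → fail=6;  out ∅∪∅=∅
  n8('bcdc'): parent n7 fail=0; on 'c' 0 → fail=1;  out ∅∪∅=∅
  n12('caaa'): parent n11 fail=25; on 'a' 25→0 → fail=25;  out ∅∪∅=∅
  n18('eeab'): parent n17 fail=25; on 'b' 25 → fail=26;  out ∅∪∅=∅
  n23('babc'): parent n22 fail=26; on 'c' 26 → fail=27;  out ∅∪∅=∅
  n28('abcb'): parent n27 fail=6; on 'b' 6→1→0 → fail=5;  out {6}∪∅={6}
  n9('bcdca'): parent n8 fail=1; on 'a' 1 → fail=2;  out ∅∪∅=∅
  n13('caaae'): parent n12 fail=25; on 'e' 25→0 → fail=15;  out ∅∪∅=∅
  n19('eeabc'): parent n18 fail=26; on 'c' 26 → fail=27;  out ∅∪∅=∅
  n24('babcb'): parent n23 fail=27; on 'b' 27 → fail=28;  out {5}∪{6}={5,6}
  n10('bcdcae'): parent n9 fail=2; on 'e' 2 → fail=3;  out {2}∪{0}={0,2}
  n14('caaaee'): parent n13 fail=15; on 'e' 15 → fail=16;  out {3}∪∅={3}
  n20('eeabca'): parent n19 fail=27; on 'a' 27→6→1 → fail=2;  out {4}∪∅={4}

Run:
i=0 'b': node 0→5
i=1 'c': node 5→6
i=2 'd': node 6→7
i=3 'c': node 7→8
i=4 'a': node 8→9
i=5 'e': node 9→10  emit P0@[3:5],P2@[0:5]
i=6 'e': node 10→16 (via fail)
i=7 'd': node 16→0 (via fail)
i=8 'e': node 0→15
i=9 'd': node 15→0 (via fail)
i=10 'b': node 0→5
i=11 'c': node 5→6
i=12 'd': node 6→7
i=13 'c': node 7→8
i=14 'a': node 8→9
i=15 'e': node 9→10  emit P0@[13:15],P2@[10:15]
i=16 'b': node 10→5 (via fail)
i=17 'c': node 5→6
i=18 'd': node 6→7
i=19 'c': node 7→8
i=20 'a': node 8→9
i=21 'e': node 9→10  emit P0@[19:21],P2@[16:21]

Matches: [[5,0],[5,2],[15,0],[15,2],[21,0],[21,2]]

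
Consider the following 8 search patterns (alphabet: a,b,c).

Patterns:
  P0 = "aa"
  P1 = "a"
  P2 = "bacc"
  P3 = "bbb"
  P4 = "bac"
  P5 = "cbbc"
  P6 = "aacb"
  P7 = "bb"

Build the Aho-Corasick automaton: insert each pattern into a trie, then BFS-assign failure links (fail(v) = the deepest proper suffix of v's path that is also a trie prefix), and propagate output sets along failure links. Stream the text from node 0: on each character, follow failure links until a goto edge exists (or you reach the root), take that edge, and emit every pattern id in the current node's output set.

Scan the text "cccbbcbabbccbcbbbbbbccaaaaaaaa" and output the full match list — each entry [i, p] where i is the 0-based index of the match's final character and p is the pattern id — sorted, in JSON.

Construct AC machine:
Trie nodes:
  n0 'ε': a→1 b→3 c→9
  n1 'a': a→2  ←P1
  n2 'aa': c→13  ←P0
  n3 'b': a→4 b→7
  n4 'ba': c→5
  n5 'bac': c→6  ←P4
  n6 'bacc': ·  ←P2
  n7 'bb': b→8  ←P7
  n8 'bbb': ·  ←P3
  n9 'c': b→10
  n10 'cb': b→11
  n11 'cbb': c→12
  n12 'cbbc': ·  ←P5
  n13 'aac': b→14
  n14 'aacb': ·  ←P6

Failure links (BFS by depth):
  n1('a'): parent n0 fail=0; on 'a' 0 → fail=0;  out {1}∪∅={1}
  n3('b'): parent n0 fail=0; on 'b' 0 → fail=0;  out ∅∪∅=∅
  n9('c'): parent n0 fail=0; on 'c' 0 → fail=0;  out ∅∪∅=∅
  n2('aa'): parent n1 fail=0; on 'a' 0 → fail=1;  out {0}∪{1}={0,1}
  n4('ba'): parent n3 fail=0; on 'a' 0 → fail=1;  out ∅∪{1}={1}
  n7('bb'): parent n3 fail=0; on 'b' 0 → fail=3;  out {7}∪∅={7}
  n10('cb'): parent n9 fail=0; on 'b' 0 → fail=3;  out ∅∪∅=∅
  n5('bac'): parent n4 fail=1; on 'c' 1→0 → fail=9;  out {4}∪∅={4}
  n8('bbb'): parent n7 fail=3; on 'b' 3 → fail=7;  out {3}∪{7}={3,7}
  n11('cbb'): parent n10 fail=3; on 'b' 3 → fail=7;  out ∅∪{7}={7}
  n13('aac'): parent n2 fail=1; on 'c' 1→0 → fail=9;  out ∅∪∅=∅
  n6('bacc'): parent n5 fail=9; on 'c' 9→0 → fail=9;  out {2}∪∅={2}
  n12('cbbc'): parent n11 fail=7; on 'c' 7→3→0 → fail=9;  out {5}∪∅={5}
  n14('aacb'): parent n13 fail=9; on 'b' 9 → fail=10;  out {6}∪∅={6}

Scan:
i=0 'c': node 0→9
i=1 'c': node 9→9 (via fail)
i=2 'c': node 9→9 (via fail)
i=3 'b': node 9→10
i=4 'b': node 10→11  emit P7@[3:4]
i=5 'c': node 11→12  emit P5@[2:5]
i=6 'b': node 12→10 (via fail)
i=7 'a': node 10→4 (via fail)  emit P1@[7:7]
i=8 'b': node 4→3 (via fail)
i=9 'b': node 3→7  emit P7@[8:9]
i=10 'c': node 7→9 (via fail)
i=11 'c': node 9→9 (via fail)
i=12 'b': node 9→10
i=13 'c': node 10→9 (via fail)
i=14 'b': node 9→10
i=15 'b': node 10→11  emit P7@[14:15]
i=16 'b': node 11→8 (via fail)  emit P3@[14:16],P7@[15:16]
i=17 'b': node 8→8 (via fail)  emit P3@[15:17],P7@[16:17]
i=18 'b': node 8→8 (via fail)  emit P3@[16:18],P7@[17:18]
i=19 'b': node 8→8 (via fail)  emit P3@[17:19],P7@[18:19]
i=20 'c': node 8→9 (via fail)
i=21 'c': node 9→9 (via fail)
i=22 'a': node 9→1 (via fail)  emit P1@[22:22]
i=23 'a': node 1→2  emit P0@[22:23],P1@[23:23]
i=24 'a': node 2→2 (via fail)  emit P0@[23:24],P1@[24:24]
i=25 'a': node 2→2 (via fail)  emit P0@[24:25],P1@[25:25]
i=26 'a': node 2→2 (via fail)  emit P0@[25:26],P1@[26:26]
i=27 'a': node 2→2 (via fail)  emit P0@[26:27],P1@[27:27]
i=28 'a': node 2→2 (via fail)  emit P0@[27:28],P1@[28:28]
i=29 'a': node 2→2 (via fail)  emit P0@[28:29],P1@[29:29]

Matches: [[4,7],[5,5],[7,1],[9,7],[15,7],[16,3],[16,7],[17,3],[17,7],[18,3],[18,7],[19,3],[19,7],[22,1],[23,0],[23,1],[24,0],[24,1],[25,0],[25,1],[26,0],[26,1],[27,0],[27,1],[28,0],[28,1],[29,0],[29,1]]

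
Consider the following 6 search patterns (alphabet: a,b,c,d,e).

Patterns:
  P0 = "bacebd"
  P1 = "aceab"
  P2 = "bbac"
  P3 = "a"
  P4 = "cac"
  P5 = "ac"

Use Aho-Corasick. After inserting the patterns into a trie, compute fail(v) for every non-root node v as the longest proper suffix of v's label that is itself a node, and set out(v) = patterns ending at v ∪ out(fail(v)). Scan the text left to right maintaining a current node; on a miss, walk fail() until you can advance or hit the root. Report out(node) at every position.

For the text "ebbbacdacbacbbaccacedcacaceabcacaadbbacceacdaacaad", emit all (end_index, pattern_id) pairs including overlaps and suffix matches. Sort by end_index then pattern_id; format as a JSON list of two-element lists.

Build:
Trie (insert patterns):
  0='ε' goto a→7 b→1 c→15
  1='b' goto a→2 b→12
  2='ba' goto c→3
  3='bac' goto e→4
  4='bace' goto b→5
  5='baceb' goto d→6
  6='bacebd' goto ·  [P0 ends]
  7='a' goto c→8  [P3 ends]
  8='ac' goto e→9  [P5 ends]
  9='ace' goto a→10
  10='acea' goto b→11
  11='aceab' goto ·  [P1 ends]
  12='bb' goto a→13
  13='bba' goto c→14
  14='bbac' goto ·  [P2 ends]
  15='c' goto a→16
  16='ca' goto c→17
  17='cac' goto ·  [P4 ends]

BFS fail/out derivation:
  fail(1) 'b': from fail(0)=0 chase 'b': 0 ⇒ 0;  out=∅∪out(0)=∅
  fail(7) 'a': from fail(0)=0 chase 'a': 0 ⇒ 0;  out={3}∪out(0)={3}
  fail(15) 'c': from fail(0)=0 chase 'c': 0 ⇒ 0;  out=∅∪out(0)=∅
  fail(2) 'ba': from fail(1)=0 chase 'a': 0 ⇒ 7;  out=∅∪out(7)={3}
  fail(8) 'ac': from fail(7)=0 chase 'c': 0 ⇒ 15;  out={5}∪out(15)={5}
  fail(12) 'bb': from fail(1)=0 chase 'b': 0 ⇒ 1;  out=∅∪out(1)=∅
  fail(16) 'ca': from fail(15)=0 chase 'a': 0 ⇒ 7;  out=∅∪out(7)={3}
  fail(3) 'bac': from fail(2)=7 chase 'c': 7 ⇒ 8;  out=∅∪out(8)={5}
  fail(9) 'ace': from fail(8)=15 chase 'e': 15→0 ⇒ 0;  out=∅∪out(0)=∅
  fail(13) 'bba': from fail(12)=1 chase 'a': 1 ⇒ 2;  out=∅∪out(2)={3}
  fail(17) 'cac': from fail(16)=7 chase 'c': 7 ⇒ 8;  out={4}∪out(8)={4,5}
  fail(4) 'bace': from fail(3)=8 chase 'e': 8 ⇒ 9;  out=∅∪out(9)=∅
  fail(10) 'acea': from fail(9)=0 chase 'a': 0 ⇒ 7;  out=∅∪out(7)={3}
  fail(14) 'bbac': from fail(13)=2 chase 'c': 2 ⇒ 3;  out={2}∪out(3)={2,5}
  fail(5) 'baceb': from fail(4)=9 chase 'b': 9→0 ⇒ 1;  out=∅∪out(1)=∅
  fail(11) 'aceab': from fail(10)=7 chase 'b': 7→0 ⇒ 1;  out={1}∪out(1)={1}
  fail(6) 'bacebd': from fail(5)=1 chase 'd': 1→0 ⇒ 0;  out={0}∪out(0)={0}

Text stream:
pos 0 'e': at 0
pos 1 'b': at 1
pos 2 'b': at 12
pos 3 'b': at 12 (fail-walked)
pos 4 'a': at 13  ** P3@[4:4]
pos 5 'c': at 14  ** P2@[2:5],P5@[4:5]
pos 6 'd': at 0 (fail-walked)
pos 7 'a': at 7  ** P3@[7:7]
pos 8 'c': at 8  ** P5@[7:8]
pos 9 'b': at 1 (fail-walked)
pos 10 'a': at 2  ** P3@[10:10]
pos 11 'c': at 3  ** P5@[10:11]
pos 12 'b': at 1 (fail-walked)
pos 13 'b': at 12
pos 14 'a': at 13  ** P3@[14:14]
pos 15 'c': at 14  ** P2@[12:15],P5@[14:15]
pos 16 'c': at 15 (fail-walked)
pos 17 'a': at 16  ** P3@[17:17]
pos 18 'c': at 17  ** P4@[16:18],P5@[17:18]
pos 19 'e': at 9 (fail-walked)
pos 20 'd': at 0 (fail-walked)
pos 21 'c': at 15
pos 22 'a': at 16  ** P3@[22:22]
pos 23 'c': at 17  ** P4@[21:23],P5@[22:23]
pos 24 'a': at 16 (fail-walked)  ** P3@[24:24]
pos 25 'c': at 17  ** P4@[23:25],P5@[24:25]
pos 26 'e': at 9 (fail-walked)
pos 27 'a': at 10  ** P3@[27:27]
pos 28 'b': at 11  ** P1@[24:28]
pos 29 'c': at 15 (fail-walked)
pos 30 'a': at 16  ** P3@[30:30]
pos 31 'c': at 17  ** P4@[29:31],P5@[30:31]
pos 32 'a': at 16 (fail-walked)  ** P3@[32:32]
pos 33 'a': at 7 (fail-walked)  ** P3@[33:33]
pos 34 'd': at 0 (fail-walked)
pos 35 'b': at 1
pos 36 'b': at 12
pos 37 'a': at 13  ** P3@[37:37]
pos 38 'c': at 14  ** P2@[35:38],P5@[37:38]
pos 39 'c': at 15 (fail-walked)
pos 40 'e': at 0 (fail-walked)
pos 41 'a': at 7  ** P3@[41:41]
pos 42 'c': at 8  ** P5@[41:42]
pos 43 'd': at 0 (fail-walked)
pos 44 'a': at 7  ** P3@[44:44]
pos 45 'a': at 7 (fail-walked)  ** P3@[45:45]
pos 46 'c': at 8  ** P5@[45:46]
pos 47 'a': at 16 (fail-walked)  ** P3@[47:47]
pos 48 'a': at 7 (fail-walked)  ** P3@[48:48]
pos 49 'd': at 0 (fail-walked)

All matches (sorted): [[4,3],[5,2],[5,5],[7,3],[8,5],[10,3],[11,5],[14,3],[15,2],[15,5],[17,3],[18,4],[18,5],[22,3],[23,4],[23,5],[24,3],[25,4],[25,5],[27,3],[28,1],[30,3],[31,4],[31,5],[32,3],[33,3],[37,3],[38,2],[38,5],[41,3],[42,5],[44,3],[45,3],[46,5],[47,3],[48,3]]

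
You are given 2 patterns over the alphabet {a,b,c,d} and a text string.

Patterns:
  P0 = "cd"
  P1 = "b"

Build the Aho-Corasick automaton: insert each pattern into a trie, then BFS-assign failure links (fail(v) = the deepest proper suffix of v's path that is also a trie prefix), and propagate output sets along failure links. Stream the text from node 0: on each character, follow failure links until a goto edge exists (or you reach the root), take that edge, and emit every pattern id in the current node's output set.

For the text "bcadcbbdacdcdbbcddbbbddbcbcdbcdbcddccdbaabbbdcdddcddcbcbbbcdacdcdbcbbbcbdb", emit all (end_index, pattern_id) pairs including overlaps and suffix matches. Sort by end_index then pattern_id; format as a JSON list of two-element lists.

Construct AC machine:
Trie (insert patterns):
  0='ε' goto b→3 c→1
  1='c' goto d→2
  2='cd' goto ·  [P0 ends]
  3='b' goto ·  [P1 ends]

Failure links (BFS by depth):
  fail(1) 'c': from fail(0)=0 chase 'c': 0 ⇒ 0;  out=∅∪out(0)=∅
  fail(3) 'b': from fail(0)=0 chase 'b': 0 ⇒ 0;  out={1}∪out(0)={1}
  fail(2) 'cd': from fail(1)=0 chase 'd': 0 ⇒ 0;  out={0}∪out(0)={0}

Scan:
pos 0 'b': at 3  ** P1@[0:0]
pos 1 'c': at 1 (via fail)
pos 2 'a': at 0 (via fail)
pos 3 'd': at 0
pos 4 'c': at 1
pos 5 'b': at 3 (via fail)  ** P1@[5:5]
pos 6 'b': at 3 (via fail)  ** P1@[6:6]
pos 7 'd': at 0 (via fail)
pos 8 'a': at 0
pos 9 'c': at 1
pos 10 'd': at 2  ** P0@[9:10]
pos 11 'c': at 1 (via fail)
pos 12 'd': at 2  ** P0@[11:12]
pos 13 'b': at 3 (via fail)  ** P1@[13:13]
pos 14 'b': at 3 (via fail)  ** P1@[14:14]
pos 15 'c': at 1 (via fail)
pos 16 'd': at 2  ** P0@[15:16]
pos 17 'd': at 0 (via fail)
pos 18 'b': at 3  ** P1@[18:18]
pos 19 'b': at 3 (via fail)  ** P1@[19:19]
pos 20 'b': at 3 (via fail)  ** P1@[20:20]
pos 21 'd': at 0 (via fail)
pos 22 'd': at 0
pos 23 'b': at 3  ** P1@[23:23]
pos 24 'c': at 1 (via fail)
pos 25 'b': at 3 (via fail)  ** P1@[25:25]
pos 26 'c': at 1 (via fail)
pos 27 'd': at 2  ** P0@[26:27]
pos 28 'b': at 3 (via fail)  ** P1@[28:28]
pos 29 'c': at 1 (via fail)
pos 30 'd': at 2  ** P0@[29:30]
pos 31 'b': at 3 (via fail)  ** P1@[31:31]
pos 32 'c': at 1 (via fail)
pos 33 'd': at 2  ** P0@[32:33]
pos 34 'd': at 0 (via fail)
pos 35 'c': at 1
pos 36 'c': at 1 (via fail)
pos 37 'd': at 2  ** P0@[36:37]
pos 38 'b': at 3 (via fail)  ** P1@[38:38]
pos 39 'a': at 0 (via fail)
pos 40 'a': at 0
pos 41 'b': at 3  ** P1@[41:41]
pos 42 'b': at 3 (via fail)  ** P1@[42:42]
pos 43 'b': at 3 (via fail)  ** P1@[43:43]
pos 44 'd': at 0 (via fail)
pos 45 'c': at 1
pos 46 'd': at 2  ** P0@[45:46]
pos 47 'd': at 0 (via fail)
pos 48 'd': at 0
pos 49 'c': at 1
pos 50 'd': at 2  ** P0@[49:50]
pos 51 'd': at 0 (via fail)
pos 52 'c': at 1
pos 53 'b': at 3 (via fail)  ** P1@[53:53]
pos 54 'c': at 1 (via fail)
pos 55 'b': at 3 (via fail)  ** P1@[55:55]
pos 56 'b': at 3 (via fail)  ** P1@[56:56]
pos 57 'b': at 3 (via fail)  ** P1@[57:57]
pos 58 'c': at 1 (via fail)
pos 59 'd': at 2  ** P0@[58:59]
pos 60 'a': at 0 (via fail)
pos 61 'c': at 1
pos 62 'd': at 2  ** P0@[61:62]
pos 63 'c': at 1 (via fail)
pos 64 'd': at 2  ** P0@[63:64]
pos 65 'b': at 3 (via fail)  ** P1@[65:65]
pos 66 'c': at 1 (via fail)
pos 67 'b': at 3 (via fail)  ** P1@[67:67]
pos 68 'b': at 3 (via fail)  ** P1@[68:68]
pos 69 'b': at 3 (via fail)  ** P1@[69:69]
pos 70 'c': at 1 (via fail)
pos 71 'b': at 3 (via fail)  ** P1@[71:71]
pos 72 'd': at 0 (via fail)
pos 73 'b': at 3  ** P1@[73:73]

Matches: [[0,1],[5,1],[6,1],[10,0],[12,0],[13,1],[14,1],[16,0],[18,1],[19,1],[20,1],[23,1],[25,1],[27,0],[28,1],[30,0],[31,1],[33,0],[37,0],[38,1],[41,1],[42,1],[43,1],[46,0],[50,0],[53,1],[55,1],[56,1],[57,1],[59,0],[62,0],[64,0],[65,1],[67,1],[68,1],[69,1],[71,1],[73,1]]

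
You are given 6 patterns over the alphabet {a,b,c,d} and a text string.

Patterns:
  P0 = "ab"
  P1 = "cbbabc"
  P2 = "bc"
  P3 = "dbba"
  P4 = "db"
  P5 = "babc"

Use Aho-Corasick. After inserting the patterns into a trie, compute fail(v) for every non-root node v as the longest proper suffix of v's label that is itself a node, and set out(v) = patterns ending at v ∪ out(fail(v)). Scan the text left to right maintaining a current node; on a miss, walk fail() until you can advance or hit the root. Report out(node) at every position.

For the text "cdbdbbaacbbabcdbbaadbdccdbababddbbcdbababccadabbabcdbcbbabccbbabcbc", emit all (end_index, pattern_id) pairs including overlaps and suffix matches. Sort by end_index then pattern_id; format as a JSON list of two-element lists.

Construct AC machine:
Trie nodes:
  0='ε' goto a→1 b→9 c→3 d→11
  1='a' goto b→2
  2='ab' goto ·  [P0 ends]
  3='c' goto b→4
  4='cb' goto b→5
  5='cbb' goto a→6
  6='cbba' goto b→7
  7='cbbab' goto c→8
  8='cbbabc' goto ·  [P1 ends]
  9='b' goto a→15 c→10
  10='bc' goto ·  [P2 ends]
  11='d' goto b→12
  12='db' goto b→13  [P4 ends]
  13='dbb' goto a→14
  14='dbba' goto ·  [P3 ends]
  15='ba' goto b→16
  16='bab' goto c→17
  17='babc' goto ·  [P5 ends]

BFS fail/out derivation:
  n1('a'): parent n0 fail=0; on 'a' 0 → fail=0;  out ∅∪∅=∅
  n3('c'): parent n0 fail=0; on 'c' 0 → fail=0;  out ∅∪∅=∅
  n9('b'): parent n0 fail=0; on 'b' 0 → fail=0;  out ∅∪∅=∅
  n11('d'): parent n0 fail=0; on 'd' 0 → fail=0;  out ∅∪∅=∅
  n2('ab'): parent n1 fail=0; on 'b' 0 → fail=9;  out {0}∪∅={0}
  n4('cb'): parent n3 fail=0; on 'b' 0 → fail=9;  out ∅∪∅=∅
  n10('bc'): parent n9 fail=0; on 'c' 0 → fail=3;  out {2}∪∅={2}
  n12('db'): parent n11 fail=0; on 'b' 0 → fail=9;  out {4}∪∅={4}
  n15('ba'): parent n9 fail=0; on 'a' 0 → fail=1;  out ∅∪∅=∅
  n5('cbb'): parent n4 fail=9; on 'b' 9→0 → fail=9;  out ∅∪∅=∅
  n13('dbb'): parent n12 fail=9; on 'b' 9→0 → fail=9;  out ∅∪∅=∅
  n16('bab'): parent n15 fail=1; on 'b' 1 → fail=2;  out ∅∪{0}={0}
  n6('cbba'): parent n5 fail=9; on 'a' 9 → fail=15;  out ∅∪∅=∅
  n14('dbba'): parent n13 fail=9; on 'a' 9 → fail=15;  out {3}∪∅={3}
  n17('babc'): parent n16 fail=2; on 'c' 2→9 → fail=10;  out {5}∪{2}={2,5}
  n7('cbbab'): parent n6 fail=15; on 'b' 15 → fail=16;  out ∅∪{0}={0}
  n8('cbbabc'): parent n7 fail=16; on 'c' 16 → fail=17;  out {1}∪{2,5}={1,2,5}

Text stream:
[0] read 'c'  n0⇒n3
[1] read 'd'  n3⇒n11 (via fail)
[2] read 'b'  n11⇒n12  → match P4@[1:2]
[3] read 'd'  n12⇒n11 (via fail)
[4] read 'b'  n11⇒n12  → match P4@[3:4]
[5] read 'b'  n12⇒n13
[6] read 'a'  n13⇒n14  → match P3@[3:6]
[7] read 'a'  n14⇒n1 (via fail)
[8] read 'c'  n1⇒n3 (via fail)
[9] read 'b'  n3⇒n4
[10] read 'b'  n4⇒n5
[11] read 'a'  n5⇒n6
[12] read 'b'  n6⇒n7  → match P0@[11:12]
[13] read 'c'  n7⇒n8  → match P1@[8:13],P2@[12:13],P5@[10:13]
[14] read 'd'  n8⇒n11 (via fail)
[15] read 'b'  n11⇒n12  → match P4@[14:15]
[16] read 'b'  n12⇒n13
[17] read 'a'  n13⇒n14  → match P3@[14:17]
[18] read 'a'  n14⇒n1 (via fail)
[19] read 'd'  n1⇒n11 (via fail)
[20] read 'b'  n11⇒n12  → match P4@[19:20]
[21] read 'd'  n12⇒n11 (via fail)
[22] read 'c'  n11⇒n3 (via fail)
[23] read 'c'  n3⇒n3 (via fail)
[24] read 'd'  n3⇒n11 (via fail)
[25] read 'b'  n11⇒n12  → match P4@[24:25]
[26] read 'a'  n12⇒n15 (via fail)
[27] read 'b'  n15⇒n16  → match P0@[26:27]
[28] read 'a'  n16⇒n15 (via fail)
[29] read 'b'  n15⇒n16  → match P0@[28:29]
[30] read 'd'  n16⇒n11 (via fail)
[31] read 'd'  n11⇒n11 (via fail)
[32] read 'b'  n11⇒n12  → match P4@[31:32]
[33] read 'b'  n12⇒n13
[34] read 'c'  n13⇒n10 (via fail)  → match P2@[33:34]
[35] read 'd'  n10⇒n11 (via fail)
[36] read 'b'  n11⇒n12  → match P4@[35:36]
[37] read 'a'  n12⇒n15 (via fail)
[38] read 'b'  n15⇒n16  → match P0@[37:38]
[39] read 'a'  n16⇒n15 (via fail)
[40] read 'b'  n15⇒n16  → match P0@[39:40]
[41] read 'c'  n16⇒n17  → match P2@[40:41],P5@[38:41]
[42] read 'c'  n17⇒n3 (via fail)
[43] read 'a'  n3⇒n1 (via fail)
[44] read 'd'  n1⇒n11 (via fail)
[45] read 'a'  n11⇒n1 (via fail)
[46] read 'b'  n1⇒n2  → match P0@[45:46]
[47] read 'b'  n2⇒n9 (via fail)
[48] read 'a'  n9⇒n15
[49] read 'b'  n15⇒n16  → match P0@[48:49]
[50] read 'c'  n16⇒n17  → match P2@[49:50],P5@[47:50]
[51] read 'd'  n17⇒n11 (via fail)
[52] read 'b'  n11⇒n12  → match P4@[51:52]
[53] read 'c'  n12⇒n10 (via fail)  → match P2@[52:53]
[54] read 'b'  n10⇒n4 (via fail)
[55] read 'b'  n4⇒n5
[56] read 'a'  n5⇒n6
[57] read 'b'  n6⇒n7  → match P0@[56:57]
[58] read 'c'  n7⇒n8  → match P1@[53:58],P2@[57:58],P5@[55:58]
[59] read 'c'  n8⇒n3 (via fail)
[60] read 'b'  n3⇒n4
[61] read 'b'  n4⇒n5
[62] read 'a'  n5⇒n6
[63] read 'b'  n6⇒n7  → match P0@[62:63]
[64] read 'c'  n7⇒n8  → match P1@[59:64],P2@[63:64],P5@[61:64]
[65] read 'b'  n8⇒n4 (via fail)
[66] read 'c'  n4⇒n10 (via fail)  → match P2@[65:66]

Result: [[2,4],[4,4],[6,3],[12,0],[13,1],[13,2],[13,5],[15,4],[17,3],[20,4],[25,4],[27,0],[29,0],[32,4],[34,2],[36,4],[38,0],[40,0],[41,2],[41,5],[46,0],[49,0],[50,2],[50,5],[52,4],[53,2],[57,0],[58,1],[58,2],[58,5],[63,0],[64,1],[64,2],[64,5],[66,2]]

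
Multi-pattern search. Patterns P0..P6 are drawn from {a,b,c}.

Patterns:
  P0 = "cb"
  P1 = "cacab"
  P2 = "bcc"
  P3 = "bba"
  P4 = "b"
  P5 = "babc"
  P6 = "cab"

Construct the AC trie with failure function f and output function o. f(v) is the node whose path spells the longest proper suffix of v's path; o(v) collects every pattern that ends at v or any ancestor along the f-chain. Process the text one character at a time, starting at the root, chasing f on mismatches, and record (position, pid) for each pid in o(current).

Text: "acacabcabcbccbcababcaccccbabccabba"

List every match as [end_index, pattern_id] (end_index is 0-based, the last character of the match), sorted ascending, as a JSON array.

Build automaton:
Trie nodes:
  n0 'ε': b→7 c→1
  n1 'c': a→3 b→2
  n2 'cb': ·  ←P0
  n3 'ca': b→15 c→4
  n4 'cac': a→5
  n5 'caca': b→6
  n6 'cacab': ·  ←P1
  n7 'b': a→12 b→10 c→8  ←P4
  n8 'bc': c→9
  n9 'bcc': ·  ←P2
  n10 'bb': a→11
  n11 'bba': ·  ←P3
  n12 'ba': b→13
  n13 'bab': c→14
  n14 'babc': ·  ←P5
  n15 'cab': ·  ←P6

BFS fail/out derivation:
  n1('c'): parent n0 fail=0; on 'c' 0 → fail=0;  out ∅∪∅=∅
  n7('b'): parent n0 fail=0; on 'b' 0 → fail=0;  out {4}∪∅={4}
  n2('cb'): parent n1 fail=0; on 'b' 0 → fail=7;  out {0}∪{4}={0,4}
  n3('ca'): parent n1 fail=0; on 'a' 0 → fail=0;  out ∅∪∅=∅
  n8('bc'): parent n7 fail=0; on 'c' 0 → fail=1;  out ∅∪∅=∅
  n10('bb'): parent n7 fail=0; on 'b' 0 → fail=7;  out ∅∪{4}={4}
  n12('ba'): parent n7 fail=0; on 'a' 0 → fail=0;  out ∅∪∅=∅
  n4('cac'): parent n3 fail=0; on 'c' 0 → fail=1;  out ∅∪∅=∅
  n9('bcc'): parent n8 fail=1; on 'c' 1→0 → fail=1;  out {2}∪∅={2}
  n11('bba'): parent n10 fail=7; on 'a' 7 → fail=12;  out {3}∪∅={3}
  n13('bab'): parent n12 fail=0; on 'b' 0 → fail=7;  out ∅∪{4}={4}
  n15('cab'): parent n3 fail=0; on 'b' 0 → fail=7;  out {6}∪{4}={4,6}
  n5('caca'): parent n4 fail=1; on 'a' 1 → fail=3;  out ∅∪∅=∅
  n14('babc'): parent n13 fail=7; on 'c' 7 → fail=8;  out {5}∪∅={5}
  n6('cacab'): parent n5 fail=3; on 'b' 3 → fail=15;  out {1}∪{4,6}={1,4,6}

Text stream:
pos 0 'a': at 0
pos 1 'c': at 1
pos 2 'a': at 3
pos 3 'c': at 4
pos 4 'a': at 5
pos 5 'b': at 6  → match P1@[1:5],P4@[5:5],P6@[3:5]
pos 6 'c': at 8 ·f
pos 7 'a': at 3 ·f
pos 8 'b': at 15  → match P4@[8:8],P6@[6:8]
pos 9 'c': at 8 ·f
pos 10 'b': at 2 ·f  → match P0@[9:10],P4@[10:10]
pos 11 'c': at 8 ·f
pos 12 'c': at 9  → match P2@[10:12]
pos 13 'b': at 2 ·f  → match P0@[12:13],P4@[13:13]
pos 14 'c': at 8 ·f
pos 15 'a': at 3 ·f
pos 16 'b': at 15  → match P4@[16:16],P6@[14:16]
pos 17 'a': at 12 ·f
pos 18 'b': at 13  → match P4@[18:18]
pos 19 'c': at 14  → match P5@[16:19]
pos 20 'a': at 3 ·f
pos 21 'c': at 4
pos 22 'c': at 1 ·f
pos 23 'c': at 1 ·f
pos 24 'c': at 1 ·f
pos 25 'b': at 2  → match P0@[24:25],P4@[25:25]
pos 26 'a': at 12 ·f
pos 27 'b': at 13  → match P4@[27:27]
pos 28 'c': at 14  → match P5@[25:28]
pos 29 'c': at 9 ·f  → match P2@[27:29]
pos 30 'a': at 3 ·f
pos 31 'b': at 15  → match P4@[31:31],P6@[29:31]
pos 32 'b': at 10 ·f  → match P4@[32:32]
pos 33 'a': at 11  → match P3@[31:33]

Matches: [[5,1],[5,4],[5,6],[8,4],[8,6],[10,0],[10,4],[12,2],[13,0],[13,4],[16,4],[16,6],[18,4],[19,5],[25,0],[25,4],[27,4],[28,5],[29,2],[31,4],[31,6],[32,4],[33,3]]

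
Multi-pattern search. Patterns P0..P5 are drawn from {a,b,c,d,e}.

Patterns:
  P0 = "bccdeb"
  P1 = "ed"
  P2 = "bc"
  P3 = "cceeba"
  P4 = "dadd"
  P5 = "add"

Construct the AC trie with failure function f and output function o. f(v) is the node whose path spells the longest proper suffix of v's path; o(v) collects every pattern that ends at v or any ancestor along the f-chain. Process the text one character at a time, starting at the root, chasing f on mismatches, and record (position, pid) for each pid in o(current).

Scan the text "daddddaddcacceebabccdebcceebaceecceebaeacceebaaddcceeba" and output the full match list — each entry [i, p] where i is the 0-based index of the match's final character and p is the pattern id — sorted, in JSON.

Construct AC machine:
Trie (insert patterns):
  0='ε' goto a→19 b→1 c→9 d→15 e→7
  1='b' goto c→2
  2='bc' goto c→3  ←P2
  3='bcc' goto d→4
  4='bccd' goto e→5
  5='bccde' goto b→6
  6='bccdeb' goto ·  ←P0
  7='e' goto d→8
  8='ed' goto ·  ←P1
  9='c' goto c→10
  10='cc' goto e→11
  11='cce' goto e→12
  12='ccee' goto b→13
  13='cceeb' goto a→14
  14='cceeba' goto ·  ←P3
  15='d' goto a→16
  16='da' goto d→17
  17='dad' goto d→18
  18='dadd' goto ·  ←P4
  19='a' goto d→20
  20='ad' goto d→21
  21='add' goto ·  ←P5

Failure links (BFS by depth):
  n1('b'): parent n0 fail=0; on 'b' 0 → fail=0;  out ∅∪∅=∅
  n7('e'): parent n0 fail=0; on 'e' 0 → fail=0;  out ∅∪∅=∅
  n9('c'): parent n0 fail=0; on 'c' 0 → fail=0;  out ∅∪∅=∅
  n15('d'): parent n0 fail=0; on 'd' 0 → fail=0;  out ∅∪∅=∅
  n19('a'): parent n0 fail=0; on 'a' 0 → fail=0;  out ∅∪∅=∅
  n2('bc'): parent n1 fail=0; on 'c' 0 → fail=9;  out {2}∪∅={2}
  n8('ed'): parent n7 fail=0; on 'd' 0 → fail=15;  out {1}∪∅={1}
  n10('cc'): parent n9 fail=0; on 'c' 0 → fail=9;  out ∅∪∅=∅
  n16('da'): parent n15 fail=0; on 'a' 0 → fail=19;  out ∅∪∅=∅
  n20('ad'): parent n19 fail=0; on 'd' 0 → fail=15;  out ∅∪∅=∅
  n3('bcc'): parent n2 fail=9; on 'c' 9 → fail=10;  out ∅∪∅=∅
  n11('cce'): parent n10 fail=9; on 'e' 9→0 → fail=7;  out ∅∪∅=∅
  n17('dad'): parent n16 fail=19; on 'd' 19 → fail=20;  out ∅∪∅=∅
  n21('add'): parent n20 fail=15; on 'd' 15→0 → fail=15;  out {5}∪∅={5}
  n4('bccd'): parent n3 fail=10; on 'd' 10→9→0 → fail=15;  out ∅∪∅=∅
  n12('ccee'): parent n11 fail=7; on 'e' 7→0 → fail=7;  out ∅∪∅=∅
  n18('dadd'): parent n17 fail=20; on 'd' 20 → fail=21;  out {4}∪{5}={4,5}
  n5('bccde'): parent n4 fail=15; on 'e' 15→0 → fail=7;  out ∅∪∅=∅
  n13('cceeb'): parent n12 fail=7; on 'b' 7→0 → fail=1;  out ∅∪∅=∅
  n6('bccdeb'): parent n5 fail=7; on 'b' 7→0 → fail=1;  out {0}∪∅={0}
  n14('cceeba'): parent n13 fail=1; on 'a' 1→0 → fail=19;  out {3}∪∅={3}

Scan:
pos 0 'd': at 15
pos 1 'a': at 16
pos 2 'd': at 17
pos 3 'd': at 18  → match P4@[0:3],P5@[1:3]
pos 4 'd': at 15 (fail-walked)
pos 5 'd': at 15 (fail-walked)
pos 6 'a': at 16
pos 7 'd': at 17
pos 8 'd': at 18  → match P4@[5:8],P5@[6:8]
pos 9 'c': at 9 (fail-walked)
pos 10 'a': at 19 (fail-walked)
pos 11 'c': at 9 (fail-walked)
pos 12 'c': at 10
pos 13 'e': at 11
pos 14 'e': at 12
pos 15 'b': at 13
pos 16 'a': at 14  → match P3@[11:16]
pos 17 'b': at 1 (fail-walked)
pos 18 'c': at 2  → match P2@[17:18]
pos 19 'c': at 3
pos 20 'd': at 4
pos 21 'e': at 5
pos 22 'b': at 6  → match P0@[17:22]
pos 23 'c': at 2 (fail-walked)  → match P2@[22:23]
pos 24 'c': at 3
pos 25 'e': at 11 (fail-walked)
pos 26 'e': at 12
pos 27 'b': at 13
pos 28 'a': at 14  → match P3@[23:28]
pos 29 'c': at 9 (fail-walked)
pos 30 'e': at 7 (fail-walked)
pos 31 'e': at 7 (fail-walked)
pos 32 'c': at 9 (fail-walked)
pos 33 'c': at 10
pos 34 'e': at 11
pos 35 'e': at 12
pos 36 'b': at 13
pos 37 'a': at 14  → match P3@[32:37]
pos 38 'e': at 7 (fail-walked)
pos 39 'a': at 19 (fail-walked)
pos 40 'c': at 9 (fail-walked)
pos 41 'c': at 10
pos 42 'e': at 11
pos 43 'e': at 12
pos 44 'b': at 13
pos 45 'a': at 14  → match P3@[40:45]
pos 46 'a': at 19 (fail-walked)
pos 47 'd': at 20
pos 48 'd': at 21  → match P5@[46:48]
pos 49 'c': at 9 (fail-walked)
pos 50 'c': at 10
pos 51 'e': at 11
pos 52 'e': at 12
pos 53 'b': at 13
pos 54 'a': at 14  → match P3@[49:54]

Matches: [[3,4],[3,5],[8,4],[8,5],[16,3],[18,2],[22,0],[23,2],[28,3],[37,3],[45,3],[48,5],[54,3]]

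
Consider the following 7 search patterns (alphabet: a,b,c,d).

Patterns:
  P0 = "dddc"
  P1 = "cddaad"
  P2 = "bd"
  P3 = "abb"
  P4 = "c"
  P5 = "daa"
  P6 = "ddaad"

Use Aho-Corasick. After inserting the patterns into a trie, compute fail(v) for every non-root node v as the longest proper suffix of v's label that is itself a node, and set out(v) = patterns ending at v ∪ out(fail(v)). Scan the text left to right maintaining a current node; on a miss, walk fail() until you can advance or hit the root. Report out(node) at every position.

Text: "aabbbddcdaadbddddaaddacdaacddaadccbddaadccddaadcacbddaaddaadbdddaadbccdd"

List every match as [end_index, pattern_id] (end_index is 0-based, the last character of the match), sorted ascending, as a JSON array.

Construct AC machine:
Trie (insert patterns):
  0='ε' goto a→13 b→11 c→5 d→1
  1='d' goto a→16 d→2
  2='dd' goto a→18 d→3
  3='ddd' goto c→4
  4='dddc' goto ·  ←P0
  5='c' goto d→6  ←P4
  6='cd' goto d→7
  7='cdd' goto a→8
  8='cdda' goto a→9
  9='cddaa' goto d→10
  10='cddaad' goto ·  ←P1
  11='b' goto d→12
  12='bd' goto ·  ←P2
  13='a' goto b→14
  14='ab' goto b→15
  15='abb' goto ·  ←P3
  16='da' goto a→17
  17='daa' goto ·  ←P5
  18='dda' goto a→19
  19='ddaa' goto d→20
  20='ddaad' goto ·  ←P6

BFS fail/out derivation:
  n1('d'): parent n0 fail=0; on 'd' 0 → fail=0;  out ∅∪∅=∅
  n5('c'): parent n0 fail=0; on 'c' 0 → fail=0;  out {4}∪∅={4}
  n11('b'): parent n0 fail=0; on 'b' 0 → fail=0;  out ∅∪∅=∅
  n13('a'): parent n0 fail=0; on 'a' 0 → fail=0;  out ∅∪∅=∅
  n2('dd'): parent n1 fail=0; on 'd' 0 → fail=1;  out ∅∪∅=∅
  n6('cd'): parent n5 fail=0; on 'd' 0 → fail=1;  out ∅∪∅=∅
  n12('bd'): parent n11 fail=0; on 'd' 0 → fail=1;  out {2}∪∅={2}
  n14('ab'): parent n13 fail=0; on 'b' 0 → fail=11;  out ∅∪∅=∅
  n16('da'): parent n1 fail=0; on 'a' 0 → fail=13;  out ∅∪∅=∅
  n3('ddd'): parent n2 fail=1; on 'd' 1 → fail=2;  out ∅∪∅=∅
  n7('cdd'): parent n6 fail=1; on 'd' 1 → fail=2;  out ∅∪∅=∅
  n15('abb'): parent n14 fail=11; on 'b' 11→0 → fail=11;  out {3}∪∅={3}
  n17('daa'): parent n16 fail=13; on 'a' 13→0 → fail=13;  out {5}∪∅={5}
  n18('dda'): parent n2 fail=1; on 'a' 1 → fail=16;  out ∅∪∅=∅
  n4('dddc'): parent n3 fail=2; on 'c' 2→1→0 → fail=5;  out {0}∪{4}={0,4}
  n8('cdda'): parent n7 fail=2; on 'a' 2 → fail=18;  out ∅∪∅=∅
  n19('ddaa'): parent n18 fail=16; on 'a' 16 → fail=17;  out ∅∪{5}={5}
  n9('cddaa'): parent n8 fail=18; on 'a' 18 → fail=19;  out ∅∪{5}={5}
  n20('ddaad'): parent n19 fail=17; on 'd' 17→13→0 → fail=1;  out {6}∪∅={6}
  n10('cddaad'): parent n9 fail=19; on 'd' 19 → fail=20;  out {1}∪{6}={1,6}

Scan:
[0] read 'a'  n0⇒n13
[1] read 'a'  n13⇒n13 (via fail)
[2] read 'b'  n13⇒n14
[3] read 'b'  n14⇒n15  → match P3@[1:3]
[4] read 'b'  n15⇒n11 (via fail)
[5] read 'd'  n11⇒n12  → match P2@[4:5]
[6] read 'd'  n12⇒n2 (via fail)
[7] read 'c'  n2⇒n5 (via fail)  → match P4@[7:7]
[8] read 'd'  n5⇒n6
[9] read 'a'  n6⇒n16 (via fail)
[10] read 'a'  n16⇒n17  → match P5@[8:10]
[11] read 'd'  n17⇒n1 (via fail)
[12] read 'b'  n1⇒n11 (via fail)
[13] read 'd'  n11⇒n12  → match P2@[12:13]
[14] read 'd'  n12⇒n2 (via fail)
[15] read 'd'  n2⇒n3
[16] read 'd'  n3⇒n3 (via fail)
[17] read 'a'  n3⇒n18 (via fail)
[18] read 'a'  n18⇒n19  → match P5@[16:18]
[19] read 'd'  n19⇒n20  → match P6@[15:19]
[20] read 'd'  n20⇒n2 (via fail)
[21] read 'a'  n2⇒n18
[22] read 'c'  n18⇒n5 (via fail)  → match P4@[22:22]
[23] read 'd'  n5⇒n6
[24] read 'a'  n6⇒n16 (via fail)
[25] read 'a'  n16⇒n17  → match P5@[23:25]
[26] read 'c'  n17⇒n5 (via fail)  → match P4@[26:26]
[27] read 'd'  n5⇒n6
[28] read 'd'  n6⇒n7
[29] read 'a'  n7⇒n8
[30] read 'a'  n8⇒n9  → match P5@[28:30]
[31] read 'd'  n9⇒n10  → match P1@[26:31],P6@[27:31]
[32] read 'c'  n10⇒n5 (via fail)  → match P4@[32:32]
[33] read 'c'  n5⇒n5 (via fail)  → match P4@[33:33]
[34] read 'b'  n5⇒n11 (via fail)
[35] read 'd'  n11⇒n12  → match P2@[34:35]
[36] read 'd'  n12⇒n2 (via fail)
[37] read 'a'  n2⇒n18
[38] read 'a'  n18⇒n19  → match P5@[36:38]
[39] read 'd'  n19⇒n20  → match P6@[35:39]
[40] read 'c'  n20⇒n5 (via fail)  → match P4@[40:40]
[41] read 'c'  n5⇒n5 (via fail)  → match P4@[41:41]
[42] read 'd'  n5⇒n6
[43] read 'd'  n6⇒n7
[44] read 'a'  n7⇒n8
[45] read 'a'  n8⇒n9  → match P5@[43:45]
[46] read 'd'  n9⇒n10  → match P1@[41:46],P6@[42:46]
[47] read 'c'  n10⇒n5 (via fail)  → match P4@[47:47]
[48] read 'a'  n5⇒n13 (via fail)
[49] read 'c'  n13⇒n5 (via fail)  → match P4@[49:49]
[50] read 'b'  n5⇒n11 (via fail)
[51] read 'd'  n11⇒n12  → match P2@[50:51]
[52] read 'd'  n12⇒n2 (via fail)
[53] read 'a'  n2⇒n18
[54] read 'a'  n18⇒n19  → match P5@[52:54]
[55] read 'd'  n19⇒n20  → match P6@[51:55]
[56] read 'd'  n20⇒n2 (via fail)
[57] read 'a'  n2⇒n18
[58] read 'a'  n18⇒n19  → match P5@[56:58]
[59] read 'd'  n19⇒n20  → match P6@[55:59]
[60] read 'b'  n20⇒n11 (via fail)
[61] read 'd'  n11⇒n12  → match P2@[60:61]
[62] read 'd'  n12⇒n2 (via fail)
[63] read 'd'  n2⇒n3
[64] read 'a'  n3⇒n18 (via fail)
[65] read 'a'  n18⇒n19  → match P5@[63:65]
[66] read 'd'  n19⇒n20  → match P6@[62:66]
[67] read 'b'  n20⇒n11 (via fail)
[68] read 'c'  n11⇒n5 (via fail)  → match P4@[68:68]
[69] read 'c'  n5⇒n5 (via fail)  → match P4@[69:69]
[70] read 'd'  n5⇒n6
[71] read 'd'  n6⇒n7

Matches: [[3,3],[5,2],[7,4],[10,5],[13,2],[18,5],[19,6],[22,4],[25,5],[26,4],[30,5],[31,1],[31,6],[32,4],[33,4],[35,2],[38,5],[39,6],[40,4],[41,4],[45,5],[46,1],[46,6],[47,4],[49,4],[51,2],[54,5],[55,6],[58,5],[59,6],[61,2],[65,5],[66,6],[68,4],[69,4]]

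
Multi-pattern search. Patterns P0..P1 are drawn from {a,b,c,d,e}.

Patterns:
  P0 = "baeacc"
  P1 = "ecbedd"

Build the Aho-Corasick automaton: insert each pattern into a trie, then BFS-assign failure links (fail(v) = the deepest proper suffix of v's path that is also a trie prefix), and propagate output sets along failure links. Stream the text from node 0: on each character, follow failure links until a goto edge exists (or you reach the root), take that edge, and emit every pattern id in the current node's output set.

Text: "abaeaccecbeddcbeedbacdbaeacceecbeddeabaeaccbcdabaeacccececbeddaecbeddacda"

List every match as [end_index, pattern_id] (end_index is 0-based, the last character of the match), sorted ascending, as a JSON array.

Construct AC machine:
Trie (insert patterns):
  0='ε' goto b→1 e→7
  1='b' goto a→2
  2='ba' goto e→3
  3='bae' goto a→4
  4='baea' goto c→5
  5='baeac' goto c→6
  6='baeacc' goto ·  [P0 ends]
  7='e' goto c→8
  8='ec' goto b→9
  9='ecb' goto e→10
  10='ecbe' goto d→11
  11='ecbed' goto d→12
  12='ecbedd' goto ·  [P1 ends]

Failure links (BFS by depth):
  fail(1) 'b': from fail(0)=0 chase 'b': 0 ⇒ 0;  out=∅∪out(0)=∅
  fail(7) 'e': from fail(0)=0 chase 'e': 0 ⇒ 0;  out=∅∪out(0)=∅
  fail(2) 'ba': from fail(1)=0 chase 'a': 0 ⇒ 0;  out=∅∪out(0)=∅
  fail(8) 'ec': from fail(7)=0 chase 'c': 0 ⇒ 0;  out=∅∪out(0)=∅
  fail(3) 'bae': from fail(2)=0 chase 'e': 0 ⇒ 7;  out=∅∪out(7)=∅
  fail(9) 'ecb': from fail(8)=0 chase 'b': 0 ⇒ 1;  out=∅∪out(1)=∅
  fail(4) 'baea': from fail(3)=7 chase 'a': 7→0 ⇒ 0;  out=∅∪out(0)=∅
  fail(10) 'ecbe': from fail(9)=1 chase 'e': 1→0 ⇒ 7;  out=∅∪out(7)=∅
  fail(5) 'baeac': from fail(4)=0 chase 'c': 0 ⇒ 0;  out=∅∪out(0)=∅
  fail(11) 'ecbed': from fail(10)=7 chase 'd': 7→0 ⇒ 0;  out=∅∪out(0)=∅
  fail(6) 'baeacc': from fail(5)=0 chase 'c': 0 ⇒ 0;  out={0}∪out(0)={0}
  fail(12) 'ecbedd': from fail(11)=0 chase 'd': 0 ⇒ 0;  out={1}∪out(0)={1}

Scan:
[0] read 'a'  n0⇒n0
[1] read 'b'  n0⇒n1
[2] read 'a'  n1⇒n2
[3] read 'e'  n2⇒n3
[4] read 'a'  n3⇒n4
[5] read 'c'  n4⇒n5
[6] read 'c'  n5⇒n6  emit P0@[1:6]
[7] read 'e'  n6⇒n7 (via fail)
[8] read 'c'  n7⇒n8
[9] read 'b'  n8⇒n9
[10] read 'e'  n9⇒n10
[11] read 'd'  n10⇒n11
[12] read 'd'  n11⇒n12  emit P1@[7:12]
[13] read 'c'  n12⇒n0 (via fail)
[14] read 'b'  n0⇒n1
[15] read 'e'  n1⇒n7 (via fail)
[16] read 'e'  n7⇒n7 (via fail)
[17] read 'd'  n7⇒n0 (via fail)
[18] read 'b'  n0⇒n1
[19] read 'a'  n1⇒n2
[20] read 'c'  n2⇒n0 (via fail)
[21] read 'd'  n0⇒n0
[22] read 'b'  n0⇒n1
[23] read 'a'  n1⇒n2
[24] read 'e'  n2⇒n3
[25] read 'a'  n3⇒n4
[26] read 'c'  n4⇒n5
[27] read 'c'  n5⇒n6  emit P0@[22:27]
[28] read 'e'  n6⇒n7 (via fail)
[29] read 'e'  n7⇒n7 (via fail)
[30] read 'c'  n7⇒n8
[31] read 'b'  n8⇒n9
[32] read 'e'  n9⇒n10
[33] read 'd'  n10⇒n11
[34] read 'd'  n11⇒n12  emit P1@[29:34]
[35] read 'e'  n12⇒n7 (via fail)
[36] read 'a'  n7⇒n0 (via fail)
[37] read 'b'  n0⇒n1
[38] read 'a'  n1⇒n2
[39] read 'e'  n2⇒n3
[40] read 'a'  n3⇒n4
[41] read 'c'  n4⇒n5
[42] read 'c'  n5⇒n6  emit P0@[37:42]
[43] read 'b'  n6⇒n1 (via fail)
[44] read 'c'  n1⇒n0 (via fail)
[45] read 'd'  n0⇒n0
[46] read 'a'  n0⇒n0
[47] read 'b'  n0⇒n1
[48] read 'a'  n1⇒n2
[49] read 'e'  n2⇒n3
[50] read 'a'  n3⇒n4
[51] read 'c'  n4⇒n5
[52] read 'c'  n5⇒n6  emit P0@[47:52]
[53] read 'c'  n6⇒n0 (via fail)
[54] read 'e'  n0⇒n7
[55] read 'c'  n7⇒n8
[56] read 'e'  n8⇒n7 (via fail)
[57] read 'c'  n7⇒n8
[58] read 'b'  n8⇒n9
[59] read 'e'  n9⇒n10
[60] read 'd'  n10⇒n11
[61] read 'd'  n11⇒n12  emit P1@[56:61]
[62] read 'a'  n12⇒n0 (via fail)
[63] read 'e'  n0⇒n7
[64] read 'c'  n7⇒n8
[65] read 'b'  n8⇒n9
[66] read 'e'  n9⇒n10
[67] read 'd'  n10⇒n11
[68] read 'd'  n11⇒n12  emit P1@[63:68]
[69] read 'a'  n12⇒n0 (via fail)
[70] read 'c'  n0⇒n0
[71] read 'd'  n0⇒n0
[72] read 'a'  n0⇒n0

Result: [[6,0],[12,1],[27,0],[34,1],[42,0],[52,0],[61,1],[68,1]]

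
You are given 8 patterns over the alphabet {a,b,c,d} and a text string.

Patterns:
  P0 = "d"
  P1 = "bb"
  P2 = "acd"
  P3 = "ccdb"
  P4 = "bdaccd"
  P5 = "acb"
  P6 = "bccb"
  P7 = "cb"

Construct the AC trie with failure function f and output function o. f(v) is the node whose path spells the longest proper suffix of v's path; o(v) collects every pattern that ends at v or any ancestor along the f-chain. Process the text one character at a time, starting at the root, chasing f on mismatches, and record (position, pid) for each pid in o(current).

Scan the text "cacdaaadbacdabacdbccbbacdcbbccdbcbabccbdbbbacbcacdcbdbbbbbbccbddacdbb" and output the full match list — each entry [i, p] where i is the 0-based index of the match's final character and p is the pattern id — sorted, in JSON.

Construct AC machine:
Trie nodes:
  0='ε' goto a→4 b→2 c→7 d→1
  1='d' goto ·  [P0 ends]
  2='b' goto b→3 c→17 d→11
  3='bb' goto ·  [P1 ends]
  4='a' goto c→5
  5='ac' goto b→16 d→6
  6='acd' goto ·  [P2 ends]
  7='c' goto b→20 c→8
  8='cc' goto d→9
  9='ccd' goto b→10
  10='ccdb' goto ·  [P3 ends]
  11='bd' goto a→12
  12='bda' goto c→13
  13='bdac' goto c→14
  14='bdacc' goto d→15
  15='bdaccd' goto ·  [P4 ends]
  16='acb' goto ·  [P5 ends]
  17='bc' goto c→18
  18='bcc' goto b→19
  19='bccb' goto ·  [P6 ends]
  20='cb' goto ·  [P7 ends]

Failure links (BFS by depth):
  n1('d'): parent n0 fail=0; on 'd' 0 → fail=0;  out {0}∪∅={0}
  n2('b'): parent n0 fail=0; on 'b' 0 → fail=0;  out ∅∪∅=∅
  n4('a'): parent n0 fail=0; on 'a' 0 → fail=0;  out ∅∪∅=∅
  n7('c'): parent n0 fail=0; on 'c' 0 → fail=0;  out ∅∪∅=∅
  n3('bb'): parent n2 fail=0; on 'b' 0 → fail=2;  out {1}∪∅={1}
  n5('ac'): parent n4 fail=0; on 'c' 0 → fail=7;  out ∅∪∅=∅
  n8('cc'): parent n7 fail=0; on 'c' 0 → fail=7;  out ∅∪∅=∅
  n11('bd'): parent n2 fail=0; on 'd' 0 → fail=1;  out ∅∪{0}={0}
  n17('bc'): parent n2 fail=0; on 'c' 0 → fail=7;  out ∅∪∅=∅
  n20('cb'): parent n7 fail=0; on 'b' 0 → fail=2;  out {7}∪∅={7}
  n6('acd'): parent n5 fail=7; on 'd' 7→0 → fail=1;  out {2}∪{0}={0,2}
  n9('ccd'): parent n8 fail=7; on 'd' 7→0 → fail=1;  out ∅∪{0}={0}
  n12('bda'): parent n11 fail=1; on 'a' 1→0 → fail=4;  out ∅∪∅=∅
  n16('acb'): parent n5 fail=7; on 'b' 7 → fail=20;  out {5}∪{7}={5,7}
  n18('bcc'): parent n17 fail=7; on 'c' 7 → fail=8;  out ∅∪∅=∅
  n10('ccdb'): parent n9 fail=1; on 'b' 1→0 → fail=2;  out {3}∪∅={3}
  n13('bdac'): parent n12 fail=4; on 'c' 4 → fail=5;  out ∅∪∅=∅
  n19('bccb'): parent n18 fail=8; on 'b' 8→7 → fail=20;  out {6}∪{7}={6,7}
  n14('bdacc'): parent n13 fail=5; on 'c' 5→7 → fail=8;  out ∅∪∅=∅
  n15('bdaccd'): parent n14 fail=8; on 'd' 8 → fail=9;  out {4}∪{0}={0,4}

Text stream:
i=0 'c': node 0→7
i=1 'a': node 7→4 (via fail)
i=2 'c': node 4→5
i=3 'd': node 5→6  → match P0@[3:3],P2@[1:3]
i=4 'a': node 6→4 (via fail)
i=5 'a': node 4→4 (via fail)
i=6 'a': node 4→4 (via fail)
i=7 'd': node 4→1 (via fail)  → match P0@[7:7]
i=8 'b': node 1→2 (via fail)
i=9 'a': node 2→4 (via fail)
i=10 'c': node 4→5
i=11 'd': node 5→6  → match P0@[11:11],P2@[9:11]
i=12 'a': node 6→4 (via fail)
i=13 'b': node 4→2 (via fail)
i=14 'a': node 2→4 (via fail)
i=15 'c': node 4→5
i=16 'd': node 5→6  → match P0@[16:16],P2@[14:16]
i=17 'b': node 6→2 (via fail)
i=18 'c': node 2→17
i=19 'c': node 17→18
i=20 'b': node 18→19  → match P6@[17:20],P7@[19:20]
i=21 'b': node 19→3 (via fail)  → match P1@[20:21]
i=22 'a': node 3→4 (via fail)
i=23 'c': node 4→5
i=24 'd': node 5→6  → match P0@[24:24],P2@[22:24]
i=25 'c': node 6→7 (via fail)
i=26 'b': node 7→20  → match P7@[25:26]
i=27 'b': node 20→3 (via fail)  → match P1@[26:27]
i=28 'c': node 3→17 (via fail)
i=29 'c': node 17→18
i=30 'd': node 18→9 (via fail)  → match P0@[30:30]
i=31 'b': node 9→10  → match P3@[28:31]
i=32 'c': node 10→17 (via fail)
i=33 'b': node 17→20 (via fail)  → match P7@[32:33]
i=34 'a': node 20→4 (via fail)
i=35 'b': node 4→2 (via fail)
i=36 'c': node 2→17
i=37 'c': node 17→18
i=38 'b': node 18→19  → match P6@[35:38],P7@[37:38]
i=39 'd': node 19→11 (via fail)  → match P0@[39:39]
i=40 'b': node 11→2 (via fail)
i=41 'b': node 2→3  → match P1@[40:41]
i=42 'b': node 3→3 (via fail)  → match P1@[41:42]
i=43 'a': node 3→4 (via fail)
i=44 'c': node 4→5
i=45 'b': node 5→16  → match P5@[43:45],P7@[44:45]
i=46 'c': node 16→17 (via fail)
i=47 'a': node 17→4 (via fail)
i=48 'c': node 4→5
i=49 'd': node 5→6  → match P0@[49:49],P2@[47:49]
i=50 'c': node 6→7 (via fail)
i=51 'b': node 7→20  → match P7@[50:51]
i=52 'd': node 20→11 (via fail)  → match P0@[52:52]
i=53 'b': node 11→2 (via fail)
i=54 'b': node 2→3  → match P1@[53:54]
i=55 'b': node 3→3 (via fail)  → match P1@[54:55]
i=56 'b': node 3→3 (via fail)  → match P1@[55:56]
i=57 'b': node 3→3 (via fail)  → match P1@[56:57]
i=58 'b': node 3→3 (via fail)  → match P1@[57:58]
i=59 'c': node 3→17 (via fail)
i=60 'c': node 17→18
i=61 'b': node 18→19  → match P6@[58:61],P7@[60:61]
i=62 'd': node 19→11 (via fail)  → match P0@[62:62]
i=63 'd': node 11→1 (via fail)  → match P0@[63:63]
i=64 'a': node 1→4 (via fail)
i=65 'c': node 4→5
i=66 'd': node 5→6  → match P0@[66:66],P2@[64:66]
i=67 'b': node 6→2 (via fail)
i=68 'b': node 2→3  → match P1@[67:68]

All matches (sorted): [[3,0],[3,2],[7,0],[11,0],[11,2],[16,0],[16,2],[20,6],[20,7],[21,1],[24,0],[24,2],[26,7],[27,1],[30,0],[31,3],[33,7],[38,6],[38,7],[39,0],[41,1],[42,1],[45,5],[45,7],[49,0],[49,2],[51,7],[52,0],[54,1],[55,1],[56,1],[57,1],[58,1],[61,6],[61,7],[62,0],[63,0],[66,0],[66,2],[68,1]]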